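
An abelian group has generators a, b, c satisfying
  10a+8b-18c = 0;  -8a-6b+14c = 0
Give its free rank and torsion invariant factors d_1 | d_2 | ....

rank_ℚ(R)=2; free=3−2=1
SNF(R) diag = [2, 2] → torsion [2, 2]

Answer: M ≅ ℤ^1 ⊕ ℤ/2 ⊕ ℤ/2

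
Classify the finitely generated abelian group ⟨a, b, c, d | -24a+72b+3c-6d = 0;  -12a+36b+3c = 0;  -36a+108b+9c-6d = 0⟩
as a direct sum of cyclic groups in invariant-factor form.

rank_ℚ(R)=3; free=4−3=1
SNF(R) diag = [3, 6, 12] → torsion [3, 6, 12]

Answer: M ≅ ℤ^1 ⊕ ℤ/3 ⊕ ℤ/6 ⊕ ℤ/12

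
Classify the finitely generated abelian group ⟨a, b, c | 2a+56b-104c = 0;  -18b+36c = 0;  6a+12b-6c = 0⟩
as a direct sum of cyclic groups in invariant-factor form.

Answer: M ≅ ℤ/2 ⊕ ℤ/6 ⊕ ℤ/18

Derivation:
rank_ℚ(R)=3; free=3−3=0
SNF(R) diag = [2, 6, 18] → torsion [2, 6, 18]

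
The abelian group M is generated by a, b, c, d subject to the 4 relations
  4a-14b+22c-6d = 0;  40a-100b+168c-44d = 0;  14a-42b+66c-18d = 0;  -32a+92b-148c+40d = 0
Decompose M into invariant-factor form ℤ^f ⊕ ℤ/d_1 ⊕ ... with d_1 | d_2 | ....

Answer: M ≅ ℤ/2 ⊕ ℤ/2 ⊕ ℤ/4 ⊕ ℤ/4

Derivation:
rank_ℚ(R)=4; free=4−4=0
SNF(R) diag = [2, 2, 4, 4] → torsion [2, 2, 4, 4]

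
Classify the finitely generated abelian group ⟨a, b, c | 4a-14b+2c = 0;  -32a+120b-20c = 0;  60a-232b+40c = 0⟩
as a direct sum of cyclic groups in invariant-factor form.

Answer: M ≅ ℤ/2 ⊕ ℤ/4 ⊕ ℤ/4

Derivation:
rank_ℚ(R)=3; free=3−3=0
SNF(R) diag = [2, 4, 4] → torsion [2, 4, 4]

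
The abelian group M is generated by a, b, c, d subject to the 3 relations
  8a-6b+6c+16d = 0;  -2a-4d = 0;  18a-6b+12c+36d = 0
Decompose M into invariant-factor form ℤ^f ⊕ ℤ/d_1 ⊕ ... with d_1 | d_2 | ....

Answer: M ≅ ℤ^1 ⊕ ℤ/2 ⊕ ℤ/6 ⊕ ℤ/6

Derivation:
rank_ℚ(R)=3; free=4−3=1
SNF(R) diag = [2, 6, 6] → torsion [2, 6, 6]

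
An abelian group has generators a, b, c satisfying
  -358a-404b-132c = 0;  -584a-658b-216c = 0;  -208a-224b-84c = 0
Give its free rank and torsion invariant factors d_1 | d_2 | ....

Answer: M ≅ ℤ/2 ⊕ ℤ/6 ⊕ ℤ/12

Derivation:
rank_ℚ(R)=3; free=3−3=0
SNF(R) diag = [2, 6, 12] → torsion [2, 6, 12]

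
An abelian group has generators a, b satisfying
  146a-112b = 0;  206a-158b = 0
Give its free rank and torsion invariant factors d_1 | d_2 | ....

Answer: M ≅ ℤ/2 ⊕ ℤ/2

Derivation:
rank_ℚ(R)=2; free=2−2=0
SNF(R) diag = [2, 2] → torsion [2, 2]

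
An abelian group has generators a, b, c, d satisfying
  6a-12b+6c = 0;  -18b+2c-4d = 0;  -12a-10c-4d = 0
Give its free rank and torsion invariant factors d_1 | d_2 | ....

rank_ℚ(R)=3; free=4−3=1
SNF(R) diag = [2, 6, 6] → torsion [2, 6, 6]

Answer: M ≅ ℤ^1 ⊕ ℤ/2 ⊕ ℤ/6 ⊕ ℤ/6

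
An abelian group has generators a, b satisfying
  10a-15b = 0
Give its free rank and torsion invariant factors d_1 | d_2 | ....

rank_ℚ(R)=1; free=2−1=1
SNF(R) diag = [5] → torsion [5]

Answer: M ≅ ℤ^1 ⊕ ℤ/5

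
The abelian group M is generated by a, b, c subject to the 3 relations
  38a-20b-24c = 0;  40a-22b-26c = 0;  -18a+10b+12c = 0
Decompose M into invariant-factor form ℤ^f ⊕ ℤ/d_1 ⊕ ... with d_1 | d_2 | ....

Answer: M ≅ ℤ/2 ⊕ ℤ/2 ⊕ ℤ/2

Derivation:
rank_ℚ(R)=3; free=3−3=0
SNF(R) diag = [2, 2, 2] → torsion [2, 2, 2]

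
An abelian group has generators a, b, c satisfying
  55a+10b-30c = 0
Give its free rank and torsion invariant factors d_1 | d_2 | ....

Answer: M ≅ ℤ^2 ⊕ ℤ/5

Derivation:
rank_ℚ(R)=1; free=3−1=2
SNF(R) diag = [5] → torsion [5]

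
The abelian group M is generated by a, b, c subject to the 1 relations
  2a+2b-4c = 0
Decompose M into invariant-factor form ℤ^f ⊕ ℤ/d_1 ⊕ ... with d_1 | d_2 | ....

rank_ℚ(R)=1; free=3−1=2
SNF(R) diag = [2] → torsion [2]

Answer: M ≅ ℤ^2 ⊕ ℤ/2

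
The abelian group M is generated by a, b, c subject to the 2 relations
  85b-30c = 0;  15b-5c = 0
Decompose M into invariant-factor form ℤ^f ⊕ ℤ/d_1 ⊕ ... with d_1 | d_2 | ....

Answer: M ≅ ℤ^1 ⊕ ℤ/5 ⊕ ℤ/5

Derivation:
rank_ℚ(R)=2; free=3−2=1
SNF(R) diag = [5, 5] → torsion [5, 5]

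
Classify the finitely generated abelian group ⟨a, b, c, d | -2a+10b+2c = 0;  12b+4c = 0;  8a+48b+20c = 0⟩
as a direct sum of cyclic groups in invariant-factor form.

rank_ℚ(R)=3; free=4−3=1
SNF(R) diag = [2, 4, 4] → torsion [2, 4, 4]

Answer: M ≅ ℤ^1 ⊕ ℤ/2 ⊕ ℤ/4 ⊕ ℤ/4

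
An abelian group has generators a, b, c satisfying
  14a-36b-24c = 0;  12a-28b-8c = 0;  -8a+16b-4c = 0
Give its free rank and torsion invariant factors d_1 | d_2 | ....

Answer: M ≅ ℤ/2 ⊕ ℤ/4 ⊕ ℤ/12

Derivation:
rank_ℚ(R)=3; free=3−3=0
SNF(R) diag = [2, 4, 12] → torsion [2, 4, 12]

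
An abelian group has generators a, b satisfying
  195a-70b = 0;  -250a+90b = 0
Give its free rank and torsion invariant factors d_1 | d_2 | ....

Answer: M ≅ ℤ/5 ⊕ ℤ/10

Derivation:
rank_ℚ(R)=2; free=2−2=0
SNF(R) diag = [5, 10] → torsion [5, 10]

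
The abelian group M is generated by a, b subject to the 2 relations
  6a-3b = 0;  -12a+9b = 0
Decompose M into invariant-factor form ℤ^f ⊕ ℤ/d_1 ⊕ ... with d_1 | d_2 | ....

Answer: M ≅ ℤ/3 ⊕ ℤ/6

Derivation:
rank_ℚ(R)=2; free=2−2=0
SNF(R) diag = [3, 6] → torsion [3, 6]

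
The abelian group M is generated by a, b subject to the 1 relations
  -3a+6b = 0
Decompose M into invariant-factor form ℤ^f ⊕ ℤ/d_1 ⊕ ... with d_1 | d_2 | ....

rank_ℚ(R)=1; free=2−1=1
SNF(R) diag = [3] → torsion [3]

Answer: M ≅ ℤ^1 ⊕ ℤ/3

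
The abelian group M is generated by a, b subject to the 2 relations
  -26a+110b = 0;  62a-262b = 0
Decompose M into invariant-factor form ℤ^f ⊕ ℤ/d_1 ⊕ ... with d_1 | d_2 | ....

rank_ℚ(R)=2; free=2−2=0
SNF(R) diag = [2, 4] → torsion [2, 4]

Answer: M ≅ ℤ/2 ⊕ ℤ/4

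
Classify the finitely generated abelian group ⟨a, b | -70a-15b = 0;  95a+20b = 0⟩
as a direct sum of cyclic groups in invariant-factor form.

Answer: M ≅ ℤ/5 ⊕ ℤ/5

Derivation:
rank_ℚ(R)=2; free=2−2=0
SNF(R) diag = [5, 5] → torsion [5, 5]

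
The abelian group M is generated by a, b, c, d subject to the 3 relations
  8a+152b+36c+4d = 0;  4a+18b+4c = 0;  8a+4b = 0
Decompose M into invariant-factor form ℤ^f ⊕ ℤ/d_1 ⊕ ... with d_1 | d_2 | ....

rank_ℚ(R)=3; free=4−3=1
SNF(R) diag = [2, 4, 8] → torsion [2, 4, 8]

Answer: M ≅ ℤ^1 ⊕ ℤ/2 ⊕ ℤ/4 ⊕ ℤ/8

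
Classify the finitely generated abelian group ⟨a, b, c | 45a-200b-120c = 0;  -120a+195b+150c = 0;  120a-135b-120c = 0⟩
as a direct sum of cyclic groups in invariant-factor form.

Answer: M ≅ ℤ/5 ⊕ ℤ/15 ⊕ ℤ/30

Derivation:
rank_ℚ(R)=3; free=3−3=0
SNF(R) diag = [5, 15, 30] → torsion [5, 15, 30]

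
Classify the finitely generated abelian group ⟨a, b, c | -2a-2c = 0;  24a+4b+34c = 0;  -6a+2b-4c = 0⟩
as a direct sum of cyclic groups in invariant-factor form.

Answer: M ≅ ℤ/2 ⊕ ℤ/2 ⊕ ℤ/6

Derivation:
rank_ℚ(R)=3; free=3−3=0
SNF(R) diag = [2, 2, 6] → torsion [2, 2, 6]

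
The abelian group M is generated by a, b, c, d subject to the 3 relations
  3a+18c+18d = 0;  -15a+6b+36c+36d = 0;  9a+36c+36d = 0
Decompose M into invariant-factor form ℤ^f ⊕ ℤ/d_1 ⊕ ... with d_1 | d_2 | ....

Answer: M ≅ ℤ^1 ⊕ ℤ/3 ⊕ ℤ/6 ⊕ ℤ/18

Derivation:
rank_ℚ(R)=3; free=4−3=1
SNF(R) diag = [3, 6, 18] → torsion [3, 6, 18]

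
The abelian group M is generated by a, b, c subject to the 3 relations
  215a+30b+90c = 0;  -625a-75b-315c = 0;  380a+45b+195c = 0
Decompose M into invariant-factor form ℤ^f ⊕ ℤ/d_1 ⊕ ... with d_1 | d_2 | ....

Answer: M ≅ ℤ/5 ⊕ ℤ/15 ⊕ ℤ/30

Derivation:
rank_ℚ(R)=3; free=3−3=0
SNF(R) diag = [5, 15, 30] → torsion [5, 15, 30]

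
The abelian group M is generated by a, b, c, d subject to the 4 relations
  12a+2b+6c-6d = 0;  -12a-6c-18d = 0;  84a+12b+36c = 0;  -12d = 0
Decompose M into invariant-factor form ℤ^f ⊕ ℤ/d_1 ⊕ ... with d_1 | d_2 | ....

Answer: M ≅ ℤ/2 ⊕ ℤ/6 ⊕ ℤ/12 ⊕ ℤ/12

Derivation:
rank_ℚ(R)=4; free=4−4=0
SNF(R) diag = [2, 6, 12, 12] → torsion [2, 6, 12, 12]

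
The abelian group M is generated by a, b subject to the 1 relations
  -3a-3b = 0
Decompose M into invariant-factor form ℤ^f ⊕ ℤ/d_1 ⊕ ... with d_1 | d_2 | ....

Answer: M ≅ ℤ^1 ⊕ ℤ/3

Derivation:
rank_ℚ(R)=1; free=2−1=1
SNF(R) diag = [3] → torsion [3]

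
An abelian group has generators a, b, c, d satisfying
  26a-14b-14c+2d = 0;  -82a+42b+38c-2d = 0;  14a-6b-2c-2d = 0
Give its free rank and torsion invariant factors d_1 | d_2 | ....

Answer: M ≅ ℤ^1 ⊕ ℤ/2 ⊕ ℤ/4 ⊕ ℤ/8

Derivation:
rank_ℚ(R)=3; free=4−3=1
SNF(R) diag = [2, 4, 8] → torsion [2, 4, 8]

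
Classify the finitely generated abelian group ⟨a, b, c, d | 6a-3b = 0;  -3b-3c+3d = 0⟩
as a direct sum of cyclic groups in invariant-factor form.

Answer: M ≅ ℤ^2 ⊕ ℤ/3 ⊕ ℤ/3

Derivation:
rank_ℚ(R)=2; free=4−2=2
SNF(R) diag = [3, 3] → torsion [3, 3]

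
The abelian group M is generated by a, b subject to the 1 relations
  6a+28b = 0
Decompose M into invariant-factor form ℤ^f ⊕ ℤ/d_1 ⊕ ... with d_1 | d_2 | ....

rank_ℚ(R)=1; free=2−1=1
SNF(R) diag = [2] → torsion [2]

Answer: M ≅ ℤ^1 ⊕ ℤ/2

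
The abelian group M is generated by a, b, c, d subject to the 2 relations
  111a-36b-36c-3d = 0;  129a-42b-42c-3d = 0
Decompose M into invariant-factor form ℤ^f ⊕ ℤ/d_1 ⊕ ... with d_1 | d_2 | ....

Answer: M ≅ ℤ^2 ⊕ ℤ/3 ⊕ ℤ/6

Derivation:
rank_ℚ(R)=2; free=4−2=2
SNF(R) diag = [3, 6] → torsion [3, 6]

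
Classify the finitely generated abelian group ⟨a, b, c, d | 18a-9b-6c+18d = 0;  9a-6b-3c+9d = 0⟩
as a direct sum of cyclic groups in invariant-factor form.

Answer: M ≅ ℤ^2 ⊕ ℤ/3 ⊕ ℤ/3

Derivation:
rank_ℚ(R)=2; free=4−2=2
SNF(R) diag = [3, 3] → torsion [3, 3]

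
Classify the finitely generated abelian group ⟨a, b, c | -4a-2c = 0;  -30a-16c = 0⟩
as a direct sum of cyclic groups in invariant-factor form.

Answer: M ≅ ℤ^1 ⊕ ℤ/2 ⊕ ℤ/2

Derivation:
rank_ℚ(R)=2; free=3−2=1
SNF(R) diag = [2, 2] → torsion [2, 2]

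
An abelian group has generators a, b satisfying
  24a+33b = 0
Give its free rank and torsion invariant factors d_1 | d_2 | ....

Answer: M ≅ ℤ^1 ⊕ ℤ/3

Derivation:
rank_ℚ(R)=1; free=2−1=1
SNF(R) diag = [3] → torsion [3]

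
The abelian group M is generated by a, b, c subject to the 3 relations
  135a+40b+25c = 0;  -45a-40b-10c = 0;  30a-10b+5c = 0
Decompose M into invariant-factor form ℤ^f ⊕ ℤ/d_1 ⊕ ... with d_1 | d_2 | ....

rank_ℚ(R)=3; free=3−3=0
SNF(R) diag = [5, 15, 30] → torsion [5, 15, 30]

Answer: M ≅ ℤ/5 ⊕ ℤ/15 ⊕ ℤ/30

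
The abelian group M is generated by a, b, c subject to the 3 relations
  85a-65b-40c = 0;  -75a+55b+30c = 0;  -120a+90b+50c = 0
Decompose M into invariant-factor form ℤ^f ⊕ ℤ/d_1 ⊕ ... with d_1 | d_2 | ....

rank_ℚ(R)=3; free=3−3=0
SNF(R) diag = [5, 10, 10] → torsion [5, 10, 10]

Answer: M ≅ ℤ/5 ⊕ ℤ/10 ⊕ ℤ/10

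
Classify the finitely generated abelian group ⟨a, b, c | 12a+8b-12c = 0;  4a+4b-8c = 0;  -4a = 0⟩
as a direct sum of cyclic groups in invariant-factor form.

Answer: M ≅ ℤ/4 ⊕ ℤ/4 ⊕ ℤ/4

Derivation:
rank_ℚ(R)=3; free=3−3=0
SNF(R) diag = [4, 4, 4] → torsion [4, 4, 4]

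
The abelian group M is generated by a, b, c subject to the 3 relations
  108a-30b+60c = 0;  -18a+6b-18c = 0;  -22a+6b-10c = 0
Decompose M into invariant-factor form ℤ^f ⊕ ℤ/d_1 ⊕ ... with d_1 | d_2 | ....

Answer: M ≅ ℤ/2 ⊕ ℤ/6 ⊕ ℤ/12

Derivation:
rank_ℚ(R)=3; free=3−3=0
SNF(R) diag = [2, 6, 12] → torsion [2, 6, 12]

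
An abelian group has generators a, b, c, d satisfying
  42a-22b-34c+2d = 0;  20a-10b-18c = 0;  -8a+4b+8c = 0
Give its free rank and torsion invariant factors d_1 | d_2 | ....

Answer: M ≅ ℤ^1 ⊕ ℤ/2 ⊕ ℤ/2 ⊕ ℤ/4

Derivation:
rank_ℚ(R)=3; free=4−3=1
SNF(R) diag = [2, 2, 4] → torsion [2, 2, 4]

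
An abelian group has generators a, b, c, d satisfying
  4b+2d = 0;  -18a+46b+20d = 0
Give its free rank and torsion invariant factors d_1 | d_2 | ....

Answer: M ≅ ℤ^2 ⊕ ℤ/2 ⊕ ℤ/6

Derivation:
rank_ℚ(R)=2; free=4−2=2
SNF(R) diag = [2, 6] → torsion [2, 6]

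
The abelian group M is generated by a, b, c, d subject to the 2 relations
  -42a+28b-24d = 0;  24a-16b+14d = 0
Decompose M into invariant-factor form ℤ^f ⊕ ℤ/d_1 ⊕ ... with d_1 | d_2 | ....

Answer: M ≅ ℤ^2 ⊕ ℤ/2 ⊕ ℤ/2

Derivation:
rank_ℚ(R)=2; free=4−2=2
SNF(R) diag = [2, 2] → torsion [2, 2]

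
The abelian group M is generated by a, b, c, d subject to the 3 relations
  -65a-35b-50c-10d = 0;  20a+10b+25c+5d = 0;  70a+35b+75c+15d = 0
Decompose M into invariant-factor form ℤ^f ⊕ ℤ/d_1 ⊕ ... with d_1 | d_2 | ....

rank_ℚ(R)=3; free=4−3=1
SNF(R) diag = [5, 5, 5] → torsion [5, 5, 5]

Answer: M ≅ ℤ^1 ⊕ ℤ/5 ⊕ ℤ/5 ⊕ ℤ/5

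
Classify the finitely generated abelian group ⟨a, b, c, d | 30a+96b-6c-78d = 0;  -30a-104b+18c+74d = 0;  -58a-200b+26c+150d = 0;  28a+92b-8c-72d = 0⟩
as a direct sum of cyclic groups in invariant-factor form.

rank_ℚ(R)=4; free=4−4=0
SNF(R) diag = [2, 4, 12, 12] → torsion [2, 4, 12, 12]

Answer: M ≅ ℤ/2 ⊕ ℤ/4 ⊕ ℤ/12 ⊕ ℤ/12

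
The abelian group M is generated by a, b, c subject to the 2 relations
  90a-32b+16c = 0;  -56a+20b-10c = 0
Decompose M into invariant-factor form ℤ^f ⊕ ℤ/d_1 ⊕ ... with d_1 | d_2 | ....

rank_ℚ(R)=2; free=3−2=1
SNF(R) diag = [2, 2] → torsion [2, 2]

Answer: M ≅ ℤ^1 ⊕ ℤ/2 ⊕ ℤ/2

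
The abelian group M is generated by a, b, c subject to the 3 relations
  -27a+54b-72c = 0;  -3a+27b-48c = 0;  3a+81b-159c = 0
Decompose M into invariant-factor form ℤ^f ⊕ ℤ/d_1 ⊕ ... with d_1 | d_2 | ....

Answer: M ≅ ℤ/3 ⊕ ℤ/9 ⊕ ℤ/27

Derivation:
rank_ℚ(R)=3; free=3−3=0
SNF(R) diag = [3, 9, 27] → torsion [3, 9, 27]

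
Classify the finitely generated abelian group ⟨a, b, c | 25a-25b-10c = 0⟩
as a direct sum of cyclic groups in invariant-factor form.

Answer: M ≅ ℤ^2 ⊕ ℤ/5

Derivation:
rank_ℚ(R)=1; free=3−1=2
SNF(R) diag = [5] → torsion [5]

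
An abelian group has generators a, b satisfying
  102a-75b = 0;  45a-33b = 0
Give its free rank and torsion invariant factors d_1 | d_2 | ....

rank_ℚ(R)=2; free=2−2=0
SNF(R) diag = [3, 3] → torsion [3, 3]

Answer: M ≅ ℤ/3 ⊕ ℤ/3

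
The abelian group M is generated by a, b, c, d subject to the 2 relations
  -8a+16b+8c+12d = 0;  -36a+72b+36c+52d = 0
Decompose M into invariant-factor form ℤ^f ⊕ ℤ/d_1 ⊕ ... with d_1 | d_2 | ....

rank_ℚ(R)=2; free=4−2=2
SNF(R) diag = [4, 4] → torsion [4, 4]

Answer: M ≅ ℤ^2 ⊕ ℤ/4 ⊕ ℤ/4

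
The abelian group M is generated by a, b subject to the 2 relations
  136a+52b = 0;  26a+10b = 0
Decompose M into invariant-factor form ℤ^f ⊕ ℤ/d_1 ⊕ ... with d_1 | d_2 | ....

rank_ℚ(R)=2; free=2−2=0
SNF(R) diag = [2, 4] → torsion [2, 4]

Answer: M ≅ ℤ/2 ⊕ ℤ/4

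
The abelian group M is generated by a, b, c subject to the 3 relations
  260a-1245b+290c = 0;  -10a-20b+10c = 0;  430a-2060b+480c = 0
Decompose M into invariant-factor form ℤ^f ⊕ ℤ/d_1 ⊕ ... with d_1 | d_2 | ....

Answer: M ≅ ℤ/5 ⊕ ℤ/10 ⊕ ℤ/30

Derivation:
rank_ℚ(R)=3; free=3−3=0
SNF(R) diag = [5, 10, 30] → torsion [5, 10, 30]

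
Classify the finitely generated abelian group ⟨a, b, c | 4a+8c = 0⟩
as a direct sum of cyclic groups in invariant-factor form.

rank_ℚ(R)=1; free=3−1=2
SNF(R) diag = [4] → torsion [4]

Answer: M ≅ ℤ^2 ⊕ ℤ/4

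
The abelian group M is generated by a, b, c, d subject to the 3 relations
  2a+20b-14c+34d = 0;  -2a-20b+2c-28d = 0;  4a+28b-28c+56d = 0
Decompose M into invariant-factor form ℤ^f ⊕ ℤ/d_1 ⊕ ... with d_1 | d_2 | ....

rank_ℚ(R)=3; free=4−3=1
SNF(R) diag = [2, 6, 12] → torsion [2, 6, 12]

Answer: M ≅ ℤ^1 ⊕ ℤ/2 ⊕ ℤ/6 ⊕ ℤ/12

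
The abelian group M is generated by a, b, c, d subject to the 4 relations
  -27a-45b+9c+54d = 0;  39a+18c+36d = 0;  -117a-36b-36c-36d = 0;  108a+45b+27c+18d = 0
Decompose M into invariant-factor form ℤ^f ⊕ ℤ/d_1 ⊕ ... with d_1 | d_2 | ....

Answer: M ≅ ℤ/3 ⊕ ℤ/9 ⊕ ℤ/18 ⊕ ℤ/36

Derivation:
rank_ℚ(R)=4; free=4−4=0
SNF(R) diag = [3, 9, 18, 36] → torsion [3, 9, 18, 36]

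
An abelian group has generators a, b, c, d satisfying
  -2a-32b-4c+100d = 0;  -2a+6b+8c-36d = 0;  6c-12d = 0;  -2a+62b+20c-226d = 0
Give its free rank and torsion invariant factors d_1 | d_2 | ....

Answer: M ≅ ℤ/2 ⊕ ℤ/2 ⊕ ℤ/6 ⊕ ℤ/18

Derivation:
rank_ℚ(R)=4; free=4−4=0
SNF(R) diag = [2, 2, 6, 18] → torsion [2, 2, 6, 18]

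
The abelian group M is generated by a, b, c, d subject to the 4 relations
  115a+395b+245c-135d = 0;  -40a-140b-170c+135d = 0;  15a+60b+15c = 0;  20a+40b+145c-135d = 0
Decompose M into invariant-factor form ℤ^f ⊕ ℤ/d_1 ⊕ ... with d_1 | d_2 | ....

rank_ℚ(R)=4; free=4−4=0
SNF(R) diag = [5, 15, 45, 135] → torsion [5, 15, 45, 135]

Answer: M ≅ ℤ/5 ⊕ ℤ/15 ⊕ ℤ/45 ⊕ ℤ/135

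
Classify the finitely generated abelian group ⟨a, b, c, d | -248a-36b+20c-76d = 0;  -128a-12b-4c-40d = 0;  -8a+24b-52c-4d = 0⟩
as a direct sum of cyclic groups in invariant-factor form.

Answer: M ≅ ℤ^1 ⊕ ℤ/4 ⊕ ℤ/12 ⊕ ℤ/12

Derivation:
rank_ℚ(R)=3; free=4−3=1
SNF(R) diag = [4, 12, 12] → torsion [4, 12, 12]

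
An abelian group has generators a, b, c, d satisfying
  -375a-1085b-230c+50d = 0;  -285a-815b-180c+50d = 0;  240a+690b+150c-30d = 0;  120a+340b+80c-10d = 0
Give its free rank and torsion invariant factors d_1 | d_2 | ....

Answer: M ≅ ℤ/5 ⊕ ℤ/10 ⊕ ℤ/30 ⊕ ℤ/30

Derivation:
rank_ℚ(R)=4; free=4−4=0
SNF(R) diag = [5, 10, 30, 30] → torsion [5, 10, 30, 30]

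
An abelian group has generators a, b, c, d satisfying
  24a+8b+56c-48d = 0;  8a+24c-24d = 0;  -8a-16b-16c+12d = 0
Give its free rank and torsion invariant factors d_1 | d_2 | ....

rank_ℚ(R)=3; free=4−3=1
SNF(R) diag = [4, 8, 24] → torsion [4, 8, 24]

Answer: M ≅ ℤ^1 ⊕ ℤ/4 ⊕ ℤ/8 ⊕ ℤ/24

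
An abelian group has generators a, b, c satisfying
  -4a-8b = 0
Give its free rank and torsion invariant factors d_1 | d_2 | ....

rank_ℚ(R)=1; free=3−1=2
SNF(R) diag = [4] → torsion [4]

Answer: M ≅ ℤ^2 ⊕ ℤ/4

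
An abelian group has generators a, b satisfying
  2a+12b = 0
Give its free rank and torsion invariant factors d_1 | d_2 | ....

Answer: M ≅ ℤ^1 ⊕ ℤ/2

Derivation:
rank_ℚ(R)=1; free=2−1=1
SNF(R) diag = [2] → torsion [2]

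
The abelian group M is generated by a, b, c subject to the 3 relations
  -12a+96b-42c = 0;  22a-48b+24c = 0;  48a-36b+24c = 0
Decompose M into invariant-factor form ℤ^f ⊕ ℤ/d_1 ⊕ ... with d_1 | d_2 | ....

Answer: M ≅ ℤ/2 ⊕ ℤ/6 ⊕ ℤ/12

Derivation:
rank_ℚ(R)=3; free=3−3=0
SNF(R) diag = [2, 6, 12] → torsion [2, 6, 12]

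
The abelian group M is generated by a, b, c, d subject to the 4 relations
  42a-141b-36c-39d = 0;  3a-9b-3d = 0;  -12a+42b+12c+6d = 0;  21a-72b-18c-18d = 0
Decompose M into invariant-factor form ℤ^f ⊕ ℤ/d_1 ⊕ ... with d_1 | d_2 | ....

Answer: M ≅ ℤ/3 ⊕ ℤ/3 ⊕ ℤ/6 ⊕ ℤ/12

Derivation:
rank_ℚ(R)=4; free=4−4=0
SNF(R) diag = [3, 3, 6, 12] → torsion [3, 3, 6, 12]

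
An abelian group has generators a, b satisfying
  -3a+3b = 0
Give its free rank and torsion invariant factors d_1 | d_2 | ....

rank_ℚ(R)=1; free=2−1=1
SNF(R) diag = [3] → torsion [3]

Answer: M ≅ ℤ^1 ⊕ ℤ/3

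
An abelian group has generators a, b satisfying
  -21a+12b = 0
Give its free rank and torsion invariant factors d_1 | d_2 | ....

Answer: M ≅ ℤ^1 ⊕ ℤ/3

Derivation:
rank_ℚ(R)=1; free=2−1=1
SNF(R) diag = [3] → torsion [3]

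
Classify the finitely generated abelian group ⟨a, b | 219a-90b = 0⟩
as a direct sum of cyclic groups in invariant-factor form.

rank_ℚ(R)=1; free=2−1=1
SNF(R) diag = [3] → torsion [3]

Answer: M ≅ ℤ^1 ⊕ ℤ/3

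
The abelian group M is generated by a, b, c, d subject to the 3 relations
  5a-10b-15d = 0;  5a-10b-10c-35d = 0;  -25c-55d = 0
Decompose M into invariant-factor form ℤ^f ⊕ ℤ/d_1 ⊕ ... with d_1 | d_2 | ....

rank_ℚ(R)=3; free=4−3=1
SNF(R) diag = [5, 5, 10] → torsion [5, 5, 10]

Answer: M ≅ ℤ^1 ⊕ ℤ/5 ⊕ ℤ/5 ⊕ ℤ/10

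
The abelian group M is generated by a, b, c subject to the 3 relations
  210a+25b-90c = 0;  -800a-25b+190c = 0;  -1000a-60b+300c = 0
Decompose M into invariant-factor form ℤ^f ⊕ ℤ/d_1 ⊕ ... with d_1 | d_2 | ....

rank_ℚ(R)=3; free=3−3=0
SNF(R) diag = [5, 10, 20] → torsion [5, 10, 20]

Answer: M ≅ ℤ/5 ⊕ ℤ/10 ⊕ ℤ/20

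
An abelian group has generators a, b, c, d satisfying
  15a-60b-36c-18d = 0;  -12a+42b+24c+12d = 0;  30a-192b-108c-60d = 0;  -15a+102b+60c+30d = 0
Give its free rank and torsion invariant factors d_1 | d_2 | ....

Answer: M ≅ ℤ/3 ⊕ ℤ/6 ⊕ ℤ/12 ⊕ ℤ/24

Derivation:
rank_ℚ(R)=4; free=4−4=0
SNF(R) diag = [3, 6, 12, 24] → torsion [3, 6, 12, 24]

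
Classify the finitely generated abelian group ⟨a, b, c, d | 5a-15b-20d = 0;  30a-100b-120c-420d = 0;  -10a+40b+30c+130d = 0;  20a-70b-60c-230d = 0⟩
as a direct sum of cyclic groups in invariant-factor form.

rank_ℚ(R)=4; free=4−4=0
SNF(R) diag = [5, 10, 30, 30] → torsion [5, 10, 30, 30]

Answer: M ≅ ℤ/5 ⊕ ℤ/10 ⊕ ℤ/30 ⊕ ℤ/30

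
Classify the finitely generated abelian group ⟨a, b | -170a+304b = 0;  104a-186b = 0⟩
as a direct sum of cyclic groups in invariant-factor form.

Answer: M ≅ ℤ/2 ⊕ ℤ/2

Derivation:
rank_ℚ(R)=2; free=2−2=0
SNF(R) diag = [2, 2] → torsion [2, 2]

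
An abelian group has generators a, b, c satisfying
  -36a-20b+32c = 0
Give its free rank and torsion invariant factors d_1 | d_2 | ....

Answer: M ≅ ℤ^2 ⊕ ℤ/4

Derivation:
rank_ℚ(R)=1; free=3−1=2
SNF(R) diag = [4] → torsion [4]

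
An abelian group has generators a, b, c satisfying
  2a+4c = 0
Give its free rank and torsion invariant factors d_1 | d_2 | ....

rank_ℚ(R)=1; free=3−1=2
SNF(R) diag = [2] → torsion [2]

Answer: M ≅ ℤ^2 ⊕ ℤ/2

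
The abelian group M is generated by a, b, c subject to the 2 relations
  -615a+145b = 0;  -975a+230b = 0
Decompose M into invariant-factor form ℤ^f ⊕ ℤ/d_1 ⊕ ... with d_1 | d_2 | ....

Answer: M ≅ ℤ^1 ⊕ ℤ/5 ⊕ ℤ/15

Derivation:
rank_ℚ(R)=2; free=3−2=1
SNF(R) diag = [5, 15] → torsion [5, 15]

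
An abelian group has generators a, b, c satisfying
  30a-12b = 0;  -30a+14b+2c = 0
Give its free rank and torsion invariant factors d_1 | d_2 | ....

Answer: M ≅ ℤ^1 ⊕ ℤ/2 ⊕ ℤ/6

Derivation:
rank_ℚ(R)=2; free=3−2=1
SNF(R) diag = [2, 6] → torsion [2, 6]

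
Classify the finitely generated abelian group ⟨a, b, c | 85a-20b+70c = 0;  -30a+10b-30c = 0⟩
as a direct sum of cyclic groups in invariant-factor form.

rank_ℚ(R)=2; free=3−2=1
SNF(R) diag = [5, 10] → torsion [5, 10]

Answer: M ≅ ℤ^1 ⊕ ℤ/5 ⊕ ℤ/10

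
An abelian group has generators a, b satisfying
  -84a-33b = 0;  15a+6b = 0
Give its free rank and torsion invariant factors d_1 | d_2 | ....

Answer: M ≅ ℤ/3 ⊕ ℤ/3

Derivation:
rank_ℚ(R)=2; free=2−2=0
SNF(R) diag = [3, 3] → torsion [3, 3]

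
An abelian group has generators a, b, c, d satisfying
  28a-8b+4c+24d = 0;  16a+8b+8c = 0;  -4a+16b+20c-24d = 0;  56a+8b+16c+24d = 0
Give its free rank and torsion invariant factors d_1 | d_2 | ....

rank_ℚ(R)=4; free=4−4=0
SNF(R) diag = [4, 8, 8, 24] → torsion [4, 8, 8, 24]

Answer: M ≅ ℤ/4 ⊕ ℤ/8 ⊕ ℤ/8 ⊕ ℤ/24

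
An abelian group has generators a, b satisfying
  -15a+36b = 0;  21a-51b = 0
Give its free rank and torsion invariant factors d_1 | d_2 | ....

rank_ℚ(R)=2; free=2−2=0
SNF(R) diag = [3, 3] → torsion [3, 3]

Answer: M ≅ ℤ/3 ⊕ ℤ/3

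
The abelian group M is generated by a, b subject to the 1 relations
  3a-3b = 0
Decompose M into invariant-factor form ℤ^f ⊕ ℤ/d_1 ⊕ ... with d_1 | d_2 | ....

Answer: M ≅ ℤ^1 ⊕ ℤ/3

Derivation:
rank_ℚ(R)=1; free=2−1=1
SNF(R) diag = [3] → torsion [3]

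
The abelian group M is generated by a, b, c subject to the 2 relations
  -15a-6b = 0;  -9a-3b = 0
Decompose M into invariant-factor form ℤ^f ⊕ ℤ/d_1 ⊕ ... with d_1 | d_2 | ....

Answer: M ≅ ℤ^1 ⊕ ℤ/3 ⊕ ℤ/3

Derivation:
rank_ℚ(R)=2; free=3−2=1
SNF(R) diag = [3, 3] → torsion [3, 3]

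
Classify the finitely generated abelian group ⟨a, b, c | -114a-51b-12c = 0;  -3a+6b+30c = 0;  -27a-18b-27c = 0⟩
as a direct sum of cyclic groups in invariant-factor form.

Answer: M ≅ ℤ/3 ⊕ ℤ/9 ⊕ ℤ/9

Derivation:
rank_ℚ(R)=3; free=3−3=0
SNF(R) diag = [3, 9, 9] → torsion [3, 9, 9]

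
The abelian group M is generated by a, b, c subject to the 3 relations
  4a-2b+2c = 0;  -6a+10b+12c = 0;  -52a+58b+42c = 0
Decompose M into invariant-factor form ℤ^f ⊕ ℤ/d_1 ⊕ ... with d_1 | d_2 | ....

Answer: M ≅ ℤ/2 ⊕ ℤ/2 ⊕ ℤ/4

Derivation:
rank_ℚ(R)=3; free=3−3=0
SNF(R) diag = [2, 2, 4] → torsion [2, 2, 4]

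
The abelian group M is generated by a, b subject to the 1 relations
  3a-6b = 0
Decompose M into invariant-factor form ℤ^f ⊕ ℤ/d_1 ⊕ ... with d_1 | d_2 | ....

Answer: M ≅ ℤ^1 ⊕ ℤ/3

Derivation:
rank_ℚ(R)=1; free=2−1=1
SNF(R) diag = [3] → torsion [3]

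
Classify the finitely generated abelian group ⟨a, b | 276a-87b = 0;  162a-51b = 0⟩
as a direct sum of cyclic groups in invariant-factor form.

Answer: M ≅ ℤ/3 ⊕ ℤ/6

Derivation:
rank_ℚ(R)=2; free=2−2=0
SNF(R) diag = [3, 6] → torsion [3, 6]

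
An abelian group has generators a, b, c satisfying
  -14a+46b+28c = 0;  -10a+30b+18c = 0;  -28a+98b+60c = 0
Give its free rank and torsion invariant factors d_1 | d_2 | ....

Answer: M ≅ ℤ/2 ⊕ ℤ/2 ⊕ ℤ/2

Derivation:
rank_ℚ(R)=3; free=3−3=0
SNF(R) diag = [2, 2, 2] → torsion [2, 2, 2]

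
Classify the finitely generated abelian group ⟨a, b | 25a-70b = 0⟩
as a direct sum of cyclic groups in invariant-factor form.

rank_ℚ(R)=1; free=2−1=1
SNF(R) diag = [5] → torsion [5]

Answer: M ≅ ℤ^1 ⊕ ℤ/5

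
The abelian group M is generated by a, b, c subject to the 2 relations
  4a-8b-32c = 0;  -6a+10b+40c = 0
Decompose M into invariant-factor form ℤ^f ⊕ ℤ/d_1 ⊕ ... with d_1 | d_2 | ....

Answer: M ≅ ℤ^1 ⊕ ℤ/2 ⊕ ℤ/4

Derivation:
rank_ℚ(R)=2; free=3−2=1
SNF(R) diag = [2, 4] → torsion [2, 4]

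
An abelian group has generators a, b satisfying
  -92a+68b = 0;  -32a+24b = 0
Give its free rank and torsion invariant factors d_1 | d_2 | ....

Answer: M ≅ ℤ/4 ⊕ ℤ/8

Derivation:
rank_ℚ(R)=2; free=2−2=0
SNF(R) diag = [4, 8] → torsion [4, 8]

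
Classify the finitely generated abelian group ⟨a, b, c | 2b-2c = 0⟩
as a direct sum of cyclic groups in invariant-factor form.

rank_ℚ(R)=1; free=3−1=2
SNF(R) diag = [2] → torsion [2]

Answer: M ≅ ℤ^2 ⊕ ℤ/2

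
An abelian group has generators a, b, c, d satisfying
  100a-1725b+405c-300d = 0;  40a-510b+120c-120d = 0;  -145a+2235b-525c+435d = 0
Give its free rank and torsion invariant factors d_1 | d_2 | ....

rank_ℚ(R)=3; free=4−3=1
SNF(R) diag = [5, 15, 30] → torsion [5, 15, 30]

Answer: M ≅ ℤ^1 ⊕ ℤ/5 ⊕ ℤ/15 ⊕ ℤ/30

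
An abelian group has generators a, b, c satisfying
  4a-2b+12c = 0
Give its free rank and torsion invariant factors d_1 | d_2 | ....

rank_ℚ(R)=1; free=3−1=2
SNF(R) diag = [2] → torsion [2]

Answer: M ≅ ℤ^2 ⊕ ℤ/2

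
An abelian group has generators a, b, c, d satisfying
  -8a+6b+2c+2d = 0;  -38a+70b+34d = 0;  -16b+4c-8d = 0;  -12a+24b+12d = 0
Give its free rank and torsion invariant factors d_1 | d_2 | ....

rank_ℚ(R)=4; free=4−4=0
SNF(R) diag = [2, 2, 4, 12] → torsion [2, 2, 4, 12]

Answer: M ≅ ℤ/2 ⊕ ℤ/2 ⊕ ℤ/4 ⊕ ℤ/12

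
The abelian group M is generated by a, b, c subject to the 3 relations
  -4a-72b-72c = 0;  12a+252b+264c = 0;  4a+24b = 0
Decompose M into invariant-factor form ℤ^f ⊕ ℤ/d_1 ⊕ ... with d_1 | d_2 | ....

Answer: M ≅ ℤ/4 ⊕ ℤ/12 ⊕ ℤ/24

Derivation:
rank_ℚ(R)=3; free=3−3=0
SNF(R) diag = [4, 12, 24] → torsion [4, 12, 24]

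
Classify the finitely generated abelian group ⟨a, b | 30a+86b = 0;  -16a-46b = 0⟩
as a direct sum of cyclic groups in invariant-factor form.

rank_ℚ(R)=2; free=2−2=0
SNF(R) diag = [2, 2] → torsion [2, 2]

Answer: M ≅ ℤ/2 ⊕ ℤ/2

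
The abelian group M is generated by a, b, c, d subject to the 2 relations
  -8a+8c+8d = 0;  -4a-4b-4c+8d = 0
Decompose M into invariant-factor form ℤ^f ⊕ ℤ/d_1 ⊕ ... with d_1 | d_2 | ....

Answer: M ≅ ℤ^2 ⊕ ℤ/4 ⊕ ℤ/8

Derivation:
rank_ℚ(R)=2; free=4−2=2
SNF(R) diag = [4, 8] → torsion [4, 8]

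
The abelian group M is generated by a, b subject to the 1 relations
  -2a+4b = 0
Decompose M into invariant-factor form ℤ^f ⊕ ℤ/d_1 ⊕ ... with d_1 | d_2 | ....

Answer: M ≅ ℤ^1 ⊕ ℤ/2

Derivation:
rank_ℚ(R)=1; free=2−1=1
SNF(R) diag = [2] → torsion [2]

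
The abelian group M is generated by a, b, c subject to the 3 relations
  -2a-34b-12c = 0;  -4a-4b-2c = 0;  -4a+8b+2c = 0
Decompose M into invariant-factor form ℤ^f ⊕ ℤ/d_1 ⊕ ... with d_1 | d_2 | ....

Answer: M ≅ ℤ/2 ⊕ ℤ/2 ⊕ ℤ/4

Derivation:
rank_ℚ(R)=3; free=3−3=0
SNF(R) diag = [2, 2, 4] → torsion [2, 2, 4]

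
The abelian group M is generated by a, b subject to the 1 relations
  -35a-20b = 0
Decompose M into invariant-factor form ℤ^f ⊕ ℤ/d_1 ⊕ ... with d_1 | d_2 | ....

Answer: M ≅ ℤ^1 ⊕ ℤ/5

Derivation:
rank_ℚ(R)=1; free=2−1=1
SNF(R) diag = [5] → torsion [5]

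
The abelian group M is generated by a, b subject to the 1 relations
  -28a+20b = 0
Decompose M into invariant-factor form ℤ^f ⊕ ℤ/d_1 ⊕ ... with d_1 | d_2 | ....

Answer: M ≅ ℤ^1 ⊕ ℤ/4

Derivation:
rank_ℚ(R)=1; free=2−1=1
SNF(R) diag = [4] → torsion [4]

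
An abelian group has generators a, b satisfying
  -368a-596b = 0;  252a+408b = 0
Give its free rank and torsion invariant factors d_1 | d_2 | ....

Answer: M ≅ ℤ/4 ⊕ ℤ/12

Derivation:
rank_ℚ(R)=2; free=2−2=0
SNF(R) diag = [4, 12] → torsion [4, 12]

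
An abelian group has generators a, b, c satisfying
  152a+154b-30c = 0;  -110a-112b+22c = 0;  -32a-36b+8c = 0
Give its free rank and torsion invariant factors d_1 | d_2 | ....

rank_ℚ(R)=3; free=3−3=0
SNF(R) diag = [2, 2, 4] → torsion [2, 2, 4]

Answer: M ≅ ℤ/2 ⊕ ℤ/2 ⊕ ℤ/4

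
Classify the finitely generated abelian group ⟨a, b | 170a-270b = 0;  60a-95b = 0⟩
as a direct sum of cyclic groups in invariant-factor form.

rank_ℚ(R)=2; free=2−2=0
SNF(R) diag = [5, 10] → torsion [5, 10]

Answer: M ≅ ℤ/5 ⊕ ℤ/10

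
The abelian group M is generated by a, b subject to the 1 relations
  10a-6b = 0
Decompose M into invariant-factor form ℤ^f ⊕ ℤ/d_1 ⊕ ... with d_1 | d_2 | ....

Answer: M ≅ ℤ^1 ⊕ ℤ/2

Derivation:
rank_ℚ(R)=1; free=2−1=1
SNF(R) diag = [2] → torsion [2]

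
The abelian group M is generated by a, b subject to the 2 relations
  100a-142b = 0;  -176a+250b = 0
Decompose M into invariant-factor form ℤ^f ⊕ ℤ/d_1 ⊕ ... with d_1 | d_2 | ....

Answer: M ≅ ℤ/2 ⊕ ℤ/4

Derivation:
rank_ℚ(R)=2; free=2−2=0
SNF(R) diag = [2, 4] → torsion [2, 4]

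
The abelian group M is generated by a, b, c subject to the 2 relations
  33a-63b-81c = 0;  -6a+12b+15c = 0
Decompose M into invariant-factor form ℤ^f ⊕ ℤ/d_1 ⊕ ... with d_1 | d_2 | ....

rank_ℚ(R)=2; free=3−2=1
SNF(R) diag = [3, 3] → torsion [3, 3]

Answer: M ≅ ℤ^1 ⊕ ℤ/3 ⊕ ℤ/3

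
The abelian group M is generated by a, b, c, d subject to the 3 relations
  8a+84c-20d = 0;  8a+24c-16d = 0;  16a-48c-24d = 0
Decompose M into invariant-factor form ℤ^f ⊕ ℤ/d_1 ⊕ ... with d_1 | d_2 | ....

rank_ℚ(R)=3; free=4−3=1
SNF(R) diag = [4, 8, 24] → torsion [4, 8, 24]

Answer: M ≅ ℤ^1 ⊕ ℤ/4 ⊕ ℤ/8 ⊕ ℤ/24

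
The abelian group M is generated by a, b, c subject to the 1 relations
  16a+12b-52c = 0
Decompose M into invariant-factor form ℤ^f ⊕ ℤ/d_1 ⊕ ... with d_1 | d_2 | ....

rank_ℚ(R)=1; free=3−1=2
SNF(R) diag = [4] → torsion [4]

Answer: M ≅ ℤ^2 ⊕ ℤ/4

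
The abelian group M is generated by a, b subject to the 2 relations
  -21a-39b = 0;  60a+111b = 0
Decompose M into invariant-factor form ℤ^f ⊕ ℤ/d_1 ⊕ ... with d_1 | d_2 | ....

rank_ℚ(R)=2; free=2−2=0
SNF(R) diag = [3, 3] → torsion [3, 3]

Answer: M ≅ ℤ/3 ⊕ ℤ/3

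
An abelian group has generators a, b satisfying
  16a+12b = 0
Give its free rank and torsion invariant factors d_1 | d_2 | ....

rank_ℚ(R)=1; free=2−1=1
SNF(R) diag = [4] → torsion [4]

Answer: M ≅ ℤ^1 ⊕ ℤ/4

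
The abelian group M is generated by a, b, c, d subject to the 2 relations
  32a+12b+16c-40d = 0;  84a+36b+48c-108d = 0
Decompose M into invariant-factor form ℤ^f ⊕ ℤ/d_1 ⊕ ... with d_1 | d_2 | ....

Answer: M ≅ ℤ^2 ⊕ ℤ/4 ⊕ ℤ/12

Derivation:
rank_ℚ(R)=2; free=4−2=2
SNF(R) diag = [4, 12] → torsion [4, 12]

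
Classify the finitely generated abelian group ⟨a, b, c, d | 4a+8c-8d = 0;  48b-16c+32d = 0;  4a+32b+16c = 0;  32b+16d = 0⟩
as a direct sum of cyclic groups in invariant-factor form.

rank_ℚ(R)=4; free=4−4=0
SNF(R) diag = [4, 8, 16, 16] → torsion [4, 8, 16, 16]

Answer: M ≅ ℤ/4 ⊕ ℤ/8 ⊕ ℤ/16 ⊕ ℤ/16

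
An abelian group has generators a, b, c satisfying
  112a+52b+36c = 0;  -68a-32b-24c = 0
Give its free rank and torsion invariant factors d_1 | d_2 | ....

Answer: M ≅ ℤ^1 ⊕ ℤ/4 ⊕ ℤ/12

Derivation:
rank_ℚ(R)=2; free=3−2=1
SNF(R) diag = [4, 12] → torsion [4, 12]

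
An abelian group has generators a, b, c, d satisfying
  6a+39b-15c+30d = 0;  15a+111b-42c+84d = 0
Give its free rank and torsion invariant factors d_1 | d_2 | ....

rank_ℚ(R)=2; free=4−2=2
SNF(R) diag = [3, 9] → torsion [3, 9]

Answer: M ≅ ℤ^2 ⊕ ℤ/3 ⊕ ℤ/9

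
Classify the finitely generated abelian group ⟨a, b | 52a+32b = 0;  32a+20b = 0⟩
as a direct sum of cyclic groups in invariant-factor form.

rank_ℚ(R)=2; free=2−2=0
SNF(R) diag = [4, 4] → torsion [4, 4]

Answer: M ≅ ℤ/4 ⊕ ℤ/4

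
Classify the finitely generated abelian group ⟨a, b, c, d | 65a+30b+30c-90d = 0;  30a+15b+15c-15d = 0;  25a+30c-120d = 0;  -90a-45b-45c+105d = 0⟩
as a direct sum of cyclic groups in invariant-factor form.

Answer: M ≅ ℤ/5 ⊕ ℤ/15 ⊕ ℤ/30 ⊕ ℤ/60

Derivation:
rank_ℚ(R)=4; free=4−4=0
SNF(R) diag = [5, 15, 30, 60] → torsion [5, 15, 30, 60]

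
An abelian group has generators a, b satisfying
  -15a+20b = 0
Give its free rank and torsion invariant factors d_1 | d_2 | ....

Answer: M ≅ ℤ^1 ⊕ ℤ/5

Derivation:
rank_ℚ(R)=1; free=2−1=1
SNF(R) diag = [5] → torsion [5]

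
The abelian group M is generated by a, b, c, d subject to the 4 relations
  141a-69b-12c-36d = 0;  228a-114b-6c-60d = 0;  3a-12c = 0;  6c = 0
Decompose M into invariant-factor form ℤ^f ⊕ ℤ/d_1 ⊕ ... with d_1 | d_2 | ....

rank_ℚ(R)=4; free=4−4=0
SNF(R) diag = [3, 3, 6, 12] → torsion [3, 3, 6, 12]

Answer: M ≅ ℤ/3 ⊕ ℤ/3 ⊕ ℤ/6 ⊕ ℤ/12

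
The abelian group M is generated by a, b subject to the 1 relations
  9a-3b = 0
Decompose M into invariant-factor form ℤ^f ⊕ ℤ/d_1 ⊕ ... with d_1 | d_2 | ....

Answer: M ≅ ℤ^1 ⊕ ℤ/3

Derivation:
rank_ℚ(R)=1; free=2−1=1
SNF(R) diag = [3] → torsion [3]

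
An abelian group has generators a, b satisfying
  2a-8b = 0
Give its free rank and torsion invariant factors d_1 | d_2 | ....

rank_ℚ(R)=1; free=2−1=1
SNF(R) diag = [2] → torsion [2]

Answer: M ≅ ℤ^1 ⊕ ℤ/2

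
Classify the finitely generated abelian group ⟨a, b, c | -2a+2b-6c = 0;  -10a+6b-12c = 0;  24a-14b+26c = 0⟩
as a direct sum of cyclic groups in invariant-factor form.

rank_ℚ(R)=3; free=3−3=0
SNF(R) diag = [2, 2, 2] → torsion [2, 2, 2]

Answer: M ≅ ℤ/2 ⊕ ℤ/2 ⊕ ℤ/2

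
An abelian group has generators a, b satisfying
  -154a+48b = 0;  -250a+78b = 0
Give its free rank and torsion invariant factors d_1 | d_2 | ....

rank_ℚ(R)=2; free=2−2=0
SNF(R) diag = [2, 6] → torsion [2, 6]

Answer: M ≅ ℤ/2 ⊕ ℤ/6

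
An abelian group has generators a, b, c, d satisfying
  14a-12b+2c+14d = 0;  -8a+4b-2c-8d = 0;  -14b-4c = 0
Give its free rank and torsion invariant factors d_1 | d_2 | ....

Answer: M ≅ ℤ^1 ⊕ ℤ/2 ⊕ ℤ/2 ⊕ ℤ/2

Derivation:
rank_ℚ(R)=3; free=4−3=1
SNF(R) diag = [2, 2, 2] → torsion [2, 2, 2]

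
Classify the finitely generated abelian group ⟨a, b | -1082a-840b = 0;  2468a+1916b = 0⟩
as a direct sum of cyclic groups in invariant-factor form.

Answer: M ≅ ℤ/2 ⊕ ℤ/4

Derivation:
rank_ℚ(R)=2; free=2−2=0
SNF(R) diag = [2, 4] → torsion [2, 4]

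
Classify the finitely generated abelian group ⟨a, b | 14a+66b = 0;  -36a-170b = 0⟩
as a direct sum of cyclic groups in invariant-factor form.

Answer: M ≅ ℤ/2 ⊕ ℤ/2

Derivation:
rank_ℚ(R)=2; free=2−2=0
SNF(R) diag = [2, 2] → torsion [2, 2]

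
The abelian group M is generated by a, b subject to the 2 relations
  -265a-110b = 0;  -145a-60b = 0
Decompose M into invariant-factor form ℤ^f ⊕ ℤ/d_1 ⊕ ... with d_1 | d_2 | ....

Answer: M ≅ ℤ/5 ⊕ ℤ/10

Derivation:
rank_ℚ(R)=2; free=2−2=0
SNF(R) diag = [5, 10] → torsion [5, 10]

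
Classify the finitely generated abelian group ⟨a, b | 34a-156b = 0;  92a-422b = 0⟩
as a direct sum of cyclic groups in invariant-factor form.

rank_ℚ(R)=2; free=2−2=0
SNF(R) diag = [2, 2] → torsion [2, 2]

Answer: M ≅ ℤ/2 ⊕ ℤ/2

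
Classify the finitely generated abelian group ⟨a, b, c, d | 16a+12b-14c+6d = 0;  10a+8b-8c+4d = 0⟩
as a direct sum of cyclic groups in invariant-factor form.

rank_ℚ(R)=2; free=4−2=2
SNF(R) diag = [2, 2] → torsion [2, 2]

Answer: M ≅ ℤ^2 ⊕ ℤ/2 ⊕ ℤ/2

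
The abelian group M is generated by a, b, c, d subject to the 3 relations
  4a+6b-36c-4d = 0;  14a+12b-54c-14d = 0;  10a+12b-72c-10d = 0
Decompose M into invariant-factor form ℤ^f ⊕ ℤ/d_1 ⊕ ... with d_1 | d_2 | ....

Answer: M ≅ ℤ^1 ⊕ ℤ/2 ⊕ ℤ/6 ⊕ ℤ/18

Derivation:
rank_ℚ(R)=3; free=4−3=1
SNF(R) diag = [2, 6, 18] → torsion [2, 6, 18]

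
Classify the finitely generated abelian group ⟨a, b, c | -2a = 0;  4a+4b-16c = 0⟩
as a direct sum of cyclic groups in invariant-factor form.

Answer: M ≅ ℤ^1 ⊕ ℤ/2 ⊕ ℤ/4

Derivation:
rank_ℚ(R)=2; free=3−2=1
SNF(R) diag = [2, 4] → torsion [2, 4]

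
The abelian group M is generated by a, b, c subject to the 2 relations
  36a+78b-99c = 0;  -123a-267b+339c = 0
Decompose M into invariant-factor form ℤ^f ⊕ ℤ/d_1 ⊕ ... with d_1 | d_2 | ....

Answer: M ≅ ℤ^1 ⊕ ℤ/3 ⊕ ℤ/3

Derivation:
rank_ℚ(R)=2; free=3−2=1
SNF(R) diag = [3, 3] → torsion [3, 3]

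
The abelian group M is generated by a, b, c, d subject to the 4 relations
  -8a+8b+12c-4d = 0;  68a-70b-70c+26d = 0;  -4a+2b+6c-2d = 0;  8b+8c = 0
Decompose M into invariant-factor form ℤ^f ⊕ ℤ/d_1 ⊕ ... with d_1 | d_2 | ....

rank_ℚ(R)=4; free=4−4=0
SNF(R) diag = [2, 4, 8, 16] → torsion [2, 4, 8, 16]

Answer: M ≅ ℤ/2 ⊕ ℤ/4 ⊕ ℤ/8 ⊕ ℤ/16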